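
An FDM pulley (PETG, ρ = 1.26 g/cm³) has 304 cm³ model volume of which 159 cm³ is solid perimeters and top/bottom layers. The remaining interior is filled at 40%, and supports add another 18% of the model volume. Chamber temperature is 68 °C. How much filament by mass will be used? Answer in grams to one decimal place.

Interior volume = 304 − 159, so 145 cm³.
Infill volume = 0.40 × 145 = 58 cm³.
Support = 0.18 × 304 = 54.72 cm³.
Total printed volume = 159 + 58 + 54.72, so 271.72 cm³.
Mass: 271.72 × 1.26 → 342.3672 g.

342.4 g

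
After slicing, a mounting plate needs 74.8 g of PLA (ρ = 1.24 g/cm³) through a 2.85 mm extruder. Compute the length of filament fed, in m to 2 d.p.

Extruded volume: 74.8/1.24 = 60.3226 cm³ (60322.6 mm³).
A = π r² = π × 1.425² = 6.3794 mm².
L = V/A = 60322.6/6.3794 = 9455.84 mm → 9.46 m.

9.46 m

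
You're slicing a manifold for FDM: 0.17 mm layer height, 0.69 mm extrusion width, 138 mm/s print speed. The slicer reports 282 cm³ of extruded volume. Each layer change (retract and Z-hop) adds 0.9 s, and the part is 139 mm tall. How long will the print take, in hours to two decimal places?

Line area = 0.17 × 0.69, so 0.1173 mm².
Total extruded path = 282000/0.1173 = 2404092.1 mm.
Extrusion time = 2404092.1 / 138 = 17421 s.
Number of layers: 139 / 0.17 → 818 (rounded up).
Layer-change overhead = 818 × 0.9 = 736.2 s.
Altogether 17421 + 736.2 = 18157.2 s, i.e. 5.04 hours.

5.04 hours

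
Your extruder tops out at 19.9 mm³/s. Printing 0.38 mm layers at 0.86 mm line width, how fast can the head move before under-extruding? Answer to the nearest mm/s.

61 mm/s

A = 0.38 × 0.86 = 0.3268 mm².
v_max = Q/A = 19.9/0.3268 = 60.89 mm/s → 61 mm/s.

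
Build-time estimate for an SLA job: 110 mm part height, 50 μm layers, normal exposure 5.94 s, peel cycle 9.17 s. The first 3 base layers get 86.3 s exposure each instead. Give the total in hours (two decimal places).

9.30 hours

Number of layers: 110 / 0.05 → 2200 (rounded up).
Bottom layers: 3 × (86.3 + 9.17) → 286.41 s.
Regular layers = 2197 × (5.94 + 9.17) = 33196.67 s.
Total = 286.41 + 33196.67 = 33483.08 s = 9.30 hours.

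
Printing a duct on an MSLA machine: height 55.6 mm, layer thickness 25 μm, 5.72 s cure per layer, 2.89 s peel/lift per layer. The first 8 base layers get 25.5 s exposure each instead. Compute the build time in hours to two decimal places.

Number of layers: 55.6 / 0.025 → 2224 (rounded up).
Burn-in layers = 8 × (25.5 + 2.89), so 227.12 s.
Remaining layers = 2216 × (5.72 + 2.89) = 19079.76 s.
Sum: 227.12 + 19079.76 = 19306.88 s → 5.36 hours.

5.36 hours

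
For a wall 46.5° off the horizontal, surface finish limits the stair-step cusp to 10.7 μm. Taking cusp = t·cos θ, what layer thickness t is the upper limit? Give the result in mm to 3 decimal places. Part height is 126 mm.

0.016 mm

Layer height = cusp / cos(46.5°) = 0.0107 / 0.6884 = 0.016 mm.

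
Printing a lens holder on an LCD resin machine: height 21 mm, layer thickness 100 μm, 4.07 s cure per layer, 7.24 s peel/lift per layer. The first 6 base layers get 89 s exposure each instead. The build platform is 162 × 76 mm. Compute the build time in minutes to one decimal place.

48.1 minutes

Layers = ⌈21/0.1⌉ = 210.
Burn-in layers = 6 × (89 + 7.24) = 577.44 s.
Normal layers: 204 × (4.07 + 7.24) → 2307.24 s.
Sum: 577.44 + 2307.24 = 2884.68 s → 48.1 minutes.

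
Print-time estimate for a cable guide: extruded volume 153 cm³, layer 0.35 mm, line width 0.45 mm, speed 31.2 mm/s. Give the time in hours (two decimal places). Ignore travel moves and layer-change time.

Bead cross-section = 0.35 × 0.45 = 0.1575 mm².
Toolpath length = 153 cm³ / 0.1575 mm² = 153000 / 0.1575 = 971428.6 mm.
Extrusion time = 971428.6 / 31.2 = 31135.5 s.
In the requested units: 31135.5 s = 8.65 hours.

8.65 hours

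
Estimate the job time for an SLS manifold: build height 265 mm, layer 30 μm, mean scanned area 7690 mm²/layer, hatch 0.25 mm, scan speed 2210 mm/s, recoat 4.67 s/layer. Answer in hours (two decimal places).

Layers = ⌈265/0.03⌉ = 8834.
Per-layer scan distance = 7690 / 0.25, so 30760 mm.
Laser time per layer = 30760 / 2210, so 13.9186 s.
Layer cycle: 13.9186 + 4.67 → 18.5886 s.
8834 layers × 18.5886 s/layer = 164211.6924 s, i.e. 45.61 hours.

45.61 hours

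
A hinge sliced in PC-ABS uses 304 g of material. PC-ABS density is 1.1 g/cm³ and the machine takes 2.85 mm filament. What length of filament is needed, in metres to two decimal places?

Extruded volume: 304/1.1 = 276.3636 cm³ (276363.6 mm³).
Cross-section of 2.85 mm filament: π·(2.85/2)² = 6.3794 mm².
L = V/A = 276363.6/6.3794 = 43321.25 mm → 43.32 m.

43.32 m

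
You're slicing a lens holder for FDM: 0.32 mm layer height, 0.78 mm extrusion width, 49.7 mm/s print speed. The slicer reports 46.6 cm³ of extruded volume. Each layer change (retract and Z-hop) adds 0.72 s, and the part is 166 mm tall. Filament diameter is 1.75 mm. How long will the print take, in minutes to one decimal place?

68.8 minutes

Bead cross-section = 0.32 × 0.78, so 0.2496 mm².
Path length: 46600 mm³ / 0.2496 mm² → 186698.7 mm.
Time extruding = 186698.7 / 49.7, so 3756.5 s.
Layer count = ceil(166 / 0.32) = 519.
Layer-change overhead: 519 × 0.72 → 373.68 s.
Altogether 3756.5 + 373.68 = 4130.18 s, i.e. 68.8 minutes.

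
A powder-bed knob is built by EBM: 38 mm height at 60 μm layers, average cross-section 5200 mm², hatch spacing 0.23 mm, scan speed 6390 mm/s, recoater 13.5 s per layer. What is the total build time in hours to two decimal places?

3.00 hours

Layers = ⌈38/0.06⌉ = 634.
Hatch length per layer = 5200 / 0.23 = 22608.7 mm.
Scan time per layer: 22608.7 / 6390 → 3.5381 s.
Layer cycle = 3.5381 + 13.5, so 17.0381 s.
Build time = 634 × 17.0381 = 10802.1554 s = 3.00 hours.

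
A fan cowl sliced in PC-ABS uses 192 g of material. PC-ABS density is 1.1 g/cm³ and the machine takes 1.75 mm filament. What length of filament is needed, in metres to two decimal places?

Volume = 192 g / 1.1 g·cm⁻³ = 174.5455 cm³ = 174545.5 mm³.
Cross-section of 1.75 mm filament: π·(1.75/2)² = 2.4053 mm².
L = V/A = 174545.5/2.4053 = 72567.04 mm → 72.57 m.

72.57 m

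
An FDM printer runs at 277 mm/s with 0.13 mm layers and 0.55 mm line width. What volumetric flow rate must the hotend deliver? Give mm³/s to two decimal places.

Bead cross-section: 0.13 × 0.55 → 0.0715 mm².
Volumetric flow = 277 × 0.0715 = 19.81 mm³/s.

19.81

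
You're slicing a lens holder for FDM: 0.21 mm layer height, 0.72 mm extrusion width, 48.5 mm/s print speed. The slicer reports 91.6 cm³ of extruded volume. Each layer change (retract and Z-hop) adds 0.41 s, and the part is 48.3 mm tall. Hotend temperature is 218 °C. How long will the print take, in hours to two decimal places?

Line area = 0.21 × 0.72 = 0.1512 mm².
Total extruded path = 91600/0.1512 = 605820.1 mm.
Time extruding = 605820.1 / 48.5, so 12491.1 s.
Number of layers: 48.3 / 0.21 → 230 (rounded up).
Layer-change overhead = 230 × 0.41, so 94.3 s.
Altogether 12491.1 + 94.3 = 12585.4 s, i.e. 3.50 hours.

3.50 hours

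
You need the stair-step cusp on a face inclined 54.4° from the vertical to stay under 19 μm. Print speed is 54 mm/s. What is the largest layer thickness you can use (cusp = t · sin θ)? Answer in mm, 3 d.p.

t = h_c / sin θ = 0.019 / 0.8131 = 0.023 mm.

0.023 mm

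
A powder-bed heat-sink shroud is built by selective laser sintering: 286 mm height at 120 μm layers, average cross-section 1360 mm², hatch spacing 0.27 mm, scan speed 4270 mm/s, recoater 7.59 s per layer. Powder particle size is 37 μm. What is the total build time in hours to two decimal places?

Layers = ⌈286/0.12⌉ = 2384.
Per-layer scan distance = 1360 / 0.27 = 5037 mm.
Per-layer scan time = 5037 / 4270 = 1.1796 s.
Time per layer: 1.1796 + 7.59 → 8.7696 s.
Build time = 2384 × 8.7696 = 20906.7264 s = 5.81 hours.

5.81 hours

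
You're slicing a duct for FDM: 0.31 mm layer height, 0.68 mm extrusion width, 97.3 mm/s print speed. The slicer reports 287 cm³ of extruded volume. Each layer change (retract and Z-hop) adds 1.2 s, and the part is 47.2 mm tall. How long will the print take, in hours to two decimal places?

Extrusion cross-section = 0.31 × 0.68, so 0.2108 mm².
Total extruded path = 287000/0.2108 = 1361480.1 mm.
Extrusion time = 1361480.1 / 97.3, so 13992.6 s.
Layer count = ceil(47.2 / 0.31) = 153.
Z-hop total = 153 × 1.2, so 183.6 s.
Total = 13992.6 + 183.6 = 14176.2 s = 3.94 hours.

3.94 hours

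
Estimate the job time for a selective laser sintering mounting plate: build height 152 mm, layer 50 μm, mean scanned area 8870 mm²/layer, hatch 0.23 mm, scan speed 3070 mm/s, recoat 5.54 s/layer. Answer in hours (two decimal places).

15.29 hours

Layer count = ceil(152 / 0.05) = 3040.
Per-layer scan distance: 8870 / 0.23 → 38565.2 mm.
Scan time per layer = 38565.2 / 3070, so 12.562 s.
Per-layer time: 12.562 + 5.54 → 18.102 s.
Build time = 3040 × 18.102 = 55030.08 s = 15.29 hours.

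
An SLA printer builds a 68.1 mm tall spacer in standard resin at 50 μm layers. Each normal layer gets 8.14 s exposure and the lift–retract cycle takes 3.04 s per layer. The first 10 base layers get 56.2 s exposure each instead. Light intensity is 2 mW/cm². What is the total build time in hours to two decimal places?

Layers = ⌈68.1/0.05⌉ = 1362.
Bottom layers: 10 × (56.2 + 3.04) → 592.4 s.
Normal layers: 1352 × (8.14 + 3.04) → 15115.36 s.
Sum: 592.4 + 15115.36 = 15707.76 s → 4.36 hours.

4.36 hours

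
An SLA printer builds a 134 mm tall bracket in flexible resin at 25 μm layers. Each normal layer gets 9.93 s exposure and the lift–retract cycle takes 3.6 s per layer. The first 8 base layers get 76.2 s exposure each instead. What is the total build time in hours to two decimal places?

20.29 hours

Layer count = ceil(134 / 0.025) = 5360.
Bottom layers = 8 × (76.2 + 3.6), so 638.4 s.
Remaining layers: 5352 × (9.93 + 3.6) → 72412.56 s.
Total = 638.4 + 72412.56 = 73050.96 s = 20.29 hours.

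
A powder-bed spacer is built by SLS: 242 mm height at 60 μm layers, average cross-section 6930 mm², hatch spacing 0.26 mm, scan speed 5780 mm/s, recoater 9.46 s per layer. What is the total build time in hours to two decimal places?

Number of layers: 242 / 0.06 → 4034 (rounded up).
Hatch length per layer = 6930 / 0.26, so 26653.8 mm.
Scan time per layer = 26653.8 / 5780 = 4.6114 s.
Per-layer time = 4.6114 + 9.46, so 14.0714 s.
Total: 4034 × 14.0714 s = 56764.0276 s → 15.77 hours.

15.77 hours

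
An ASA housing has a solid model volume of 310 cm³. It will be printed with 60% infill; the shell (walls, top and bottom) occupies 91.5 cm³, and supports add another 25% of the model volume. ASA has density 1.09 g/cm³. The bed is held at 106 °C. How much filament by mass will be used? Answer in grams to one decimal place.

Interior volume: 310 − 91.5 → 218.5 cm³.
Infill volume: 0.60 × 218.5 → 131.1 cm³.
Support = 0.25 × 310, so 77.5 cm³.
Total printed volume = 91.5 + 131.1 + 77.5, so 300.1 cm³.
Mass: 300.1 × 1.09 → 327.109 g.

327.1 g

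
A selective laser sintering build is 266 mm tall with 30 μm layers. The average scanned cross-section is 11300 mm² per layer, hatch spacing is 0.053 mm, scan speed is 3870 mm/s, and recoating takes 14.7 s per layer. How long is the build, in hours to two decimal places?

Number of layers: 266 / 0.03 → 8867 (rounded up).
Hatch length per layer = 11300 / 0.053, so 213207.5 mm.
Laser time per layer: 213207.5 / 3870 → 55.0924 s.
Time per layer: 55.0924 + 14.7 → 69.7924 s.
Build time = 8867 × 69.7924 = 618849.2108 s = 171.90 hours.

171.90 hours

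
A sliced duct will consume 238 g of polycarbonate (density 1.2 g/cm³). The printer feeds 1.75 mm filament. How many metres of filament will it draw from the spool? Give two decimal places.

Extruded volume: 238/1.2 = 198.3333 cm³ (198333.3 mm³).
A = π r² = π × 0.875² = 2.4053 mm².
Length = 198333.3 / 2.4053 = 82456.78 mm = 82.46 m.

82.46 m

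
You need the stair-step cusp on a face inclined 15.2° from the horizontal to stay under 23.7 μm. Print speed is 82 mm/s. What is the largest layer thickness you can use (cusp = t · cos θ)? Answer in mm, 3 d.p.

Layer height = cusp / cos(15.2°) = 0.0237 / 0.9650 = 0.025 mm.

0.025 mm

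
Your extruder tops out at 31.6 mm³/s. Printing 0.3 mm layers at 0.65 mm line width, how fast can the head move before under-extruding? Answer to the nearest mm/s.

162 mm/s

Extrusion cross-section = 0.3 × 0.65 = 0.195 mm².
v_max = Q/A = 31.6/0.195 = 162.05 mm/s → 162 mm/s.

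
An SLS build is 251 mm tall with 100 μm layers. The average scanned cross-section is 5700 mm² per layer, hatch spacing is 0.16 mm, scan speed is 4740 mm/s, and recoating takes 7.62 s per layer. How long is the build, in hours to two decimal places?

Layer count = ceil(251 / 0.1) = 2510.
Scan path per layer = 5700 / 0.16, so 35625 mm.
Scan time per layer = 35625 / 4740 = 7.5158 s.
Layer cycle = 7.5158 + 7.62 = 15.1358 s.
2510 layers × 15.1358 s/layer = 37990.858 s, i.e. 10.55 hours.

10.55 hours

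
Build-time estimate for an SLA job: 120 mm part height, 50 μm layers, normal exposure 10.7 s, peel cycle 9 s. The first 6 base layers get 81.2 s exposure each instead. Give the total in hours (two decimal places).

Layers = ⌈120/0.05⌉ = 2400.
Burn-in layers = 6 × (81.2 + 9), so 541.2 s.
Regular layers: 2394 × (10.7 + 9) → 47161.8 s.
Total = 541.2 + 47161.8 = 47703 s = 13.25 hours.

13.25 hours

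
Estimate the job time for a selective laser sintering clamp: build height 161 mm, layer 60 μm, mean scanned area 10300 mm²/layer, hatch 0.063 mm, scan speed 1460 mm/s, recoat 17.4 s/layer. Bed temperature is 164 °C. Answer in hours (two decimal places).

Number of layers: 161 / 0.06 → 2684 (rounded up).
Per-layer scan distance: 10300 / 0.063 → 163492.1 mm.
Scan time per layer = 163492.1 / 1460, so 111.9809 s.
Per-layer time = 111.9809 + 17.4 = 129.3809 s.
Total: 2684 × 129.3809 s = 347258.3356 s → 96.46 hours.

96.46 hours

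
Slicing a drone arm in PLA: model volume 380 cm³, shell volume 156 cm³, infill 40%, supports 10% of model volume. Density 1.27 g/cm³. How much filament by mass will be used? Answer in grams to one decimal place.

Volume inside the shell = 380 − 156, so 224 cm³.
Infill volume = 0.40 × 224, so 89.6 cm³.
Support = 0.10 × 380 = 38 cm³.
Total printed volume = 156 + 89.6 + 38, so 283.6 cm³.
Mass = 283.6 × 1.27, so 360.172 g.

360.2 g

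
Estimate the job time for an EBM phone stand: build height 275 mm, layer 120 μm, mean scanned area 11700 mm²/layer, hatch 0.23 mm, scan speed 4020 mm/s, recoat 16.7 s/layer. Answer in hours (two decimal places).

Number of layers: 275 / 0.12 → 2292 (rounded up).
Scan path per layer = 11700 / 0.23, so 50869.6 mm.
Scan time per layer = 50869.6 / 4020, so 12.6541 s.
Layer cycle = 12.6541 + 16.7, so 29.3541 s.
Build time = 2292 × 29.3541 = 67279.5972 s = 18.69 hours.

18.69 hours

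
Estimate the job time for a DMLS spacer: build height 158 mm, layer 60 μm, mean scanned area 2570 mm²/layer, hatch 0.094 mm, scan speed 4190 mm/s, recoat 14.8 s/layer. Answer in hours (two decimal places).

15.60 hours

Layers = ⌈158/0.06⌉ = 2634.
Scan path per layer = 2570 / 0.094 = 27340.4 mm.
Scan time per layer = 27340.4 / 4190, so 6.5252 s.
Layer cycle: 6.5252 + 14.8 → 21.3252 s.
Total: 2634 × 21.3252 s = 56170.5768 s → 15.60 hours.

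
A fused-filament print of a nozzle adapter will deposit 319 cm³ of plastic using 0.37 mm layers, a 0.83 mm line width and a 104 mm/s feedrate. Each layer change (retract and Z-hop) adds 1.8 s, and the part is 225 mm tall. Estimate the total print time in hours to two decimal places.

Bead cross-section = 0.37 × 0.83, so 0.3071 mm².
Path length: 319000 mm³ / 0.3071 mm² → 1038749.6 mm.
Extrusion time = 1038749.6 / 104, so 9988 s.
Layers = ⌈225/0.37⌉ = 609.
Z-hop total = 609 × 1.8 = 1096.2 s.
Total = 9988 + 1096.2 = 11084.2 s = 3.08 hours.

3.08 hours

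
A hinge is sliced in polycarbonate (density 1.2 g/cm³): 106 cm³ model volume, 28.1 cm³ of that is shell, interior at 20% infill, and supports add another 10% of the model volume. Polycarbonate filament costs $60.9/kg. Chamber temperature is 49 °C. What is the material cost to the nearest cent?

Interior volume: 106 − 28.1 → 77.9 cm³.
Deposited infill: 0.20 × 77.9 → 15.58 cm³.
Support = 0.10 × 106 = 10.6 cm³.
Total printed volume = 28.1 + 15.58 + 10.6 = 54.28 cm³.
Mass = 54.28 × 1.2 = 65.136 g.
Cost = 65.136 g / 1000 × $60.9/kg = $3.97.

$3.97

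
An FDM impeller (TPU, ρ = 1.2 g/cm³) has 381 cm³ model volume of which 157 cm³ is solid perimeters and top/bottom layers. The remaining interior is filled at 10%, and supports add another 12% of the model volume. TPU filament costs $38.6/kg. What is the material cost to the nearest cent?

Interior volume = 381 − 157, so 224 cm³.
Infill deposited: 0.10 × 224 → 22.4 cm³.
Support = 0.12 × 381 = 45.72 cm³.
Total printed volume = 157 + 22.4 + 45.72, so 225.12 cm³.
Mass = 225.12 × 1.2 = 270.144 g.
At $38.6/kg: 270.144/1000 × 38.6 = $10.43.

$10.43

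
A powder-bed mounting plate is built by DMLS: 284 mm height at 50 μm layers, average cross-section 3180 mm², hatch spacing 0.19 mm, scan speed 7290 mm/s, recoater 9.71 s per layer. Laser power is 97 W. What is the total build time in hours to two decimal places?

Layers = ⌈284/0.05⌉ = 5680.
Hatch length per layer = 3180 / 0.19, so 16736.8 mm.
Scan time per layer = 16736.8 / 7290, so 2.2959 s.
Layer cycle = 2.2959 + 9.71, so 12.0059 s.
Total: 5680 × 12.0059 s = 68193.512 s → 18.94 hours.

18.94 hours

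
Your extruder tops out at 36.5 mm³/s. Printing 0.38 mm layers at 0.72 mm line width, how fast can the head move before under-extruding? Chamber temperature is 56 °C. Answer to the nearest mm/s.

133 mm/s

Bead cross-section: 0.38 × 0.72 → 0.2736 mm².
v_max = Q/A = 36.5/0.2736 = 133.41 mm/s → 133 mm/s.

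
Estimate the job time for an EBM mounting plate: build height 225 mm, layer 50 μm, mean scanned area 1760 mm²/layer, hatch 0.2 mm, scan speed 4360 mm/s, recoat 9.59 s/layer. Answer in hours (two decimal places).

14.51 hours

Layers = ⌈225/0.05⌉ = 4500.
Per-layer scan distance: 1760 / 0.2 → 8800 mm.
Per-layer scan time = 8800 / 4360 = 2.0183 s.
Layer cycle: 2.0183 + 9.59 → 11.6083 s.
Build time = 4500 × 11.6083 = 52237.35 s = 14.51 hours.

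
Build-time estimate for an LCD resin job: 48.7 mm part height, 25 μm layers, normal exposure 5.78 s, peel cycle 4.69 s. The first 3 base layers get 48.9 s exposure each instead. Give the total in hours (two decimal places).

Layers = ⌈48.7/0.025⌉ = 1948.
Burn-in layers = 3 × (48.9 + 4.69), so 160.77 s.
Normal layers: 1945 × (5.78 + 4.69) → 20364.15 s.
Total = 160.77 + 20364.15 = 20524.92 s = 5.70 hours.

5.70 hours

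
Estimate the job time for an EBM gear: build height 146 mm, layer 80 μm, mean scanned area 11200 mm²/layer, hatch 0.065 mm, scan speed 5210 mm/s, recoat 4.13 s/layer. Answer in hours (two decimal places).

Layer count = ceil(146 / 0.08) = 1825.
Scan path per layer: 11200 / 0.065 → 172307.7 mm.
Beam time per layer: 172307.7 / 5210 → 33.0725 s.
Per-layer time: 33.0725 + 4.13 → 37.2025 s.
Build time = 1825 × 37.2025 = 67894.5625 s = 18.86 hours.

18.86 hours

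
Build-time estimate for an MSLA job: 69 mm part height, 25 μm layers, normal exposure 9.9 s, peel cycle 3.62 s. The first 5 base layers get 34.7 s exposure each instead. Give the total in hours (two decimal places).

10.40 hours

Layer count = ceil(69 / 0.025) = 2760.
Burn-in layers: 5 × (34.7 + 3.62) → 191.6 s.
Normal layers: 2755 × (9.9 + 3.62) → 37247.6 s.
Total = 191.6 + 37247.6 = 37439.2 s = 10.40 hours.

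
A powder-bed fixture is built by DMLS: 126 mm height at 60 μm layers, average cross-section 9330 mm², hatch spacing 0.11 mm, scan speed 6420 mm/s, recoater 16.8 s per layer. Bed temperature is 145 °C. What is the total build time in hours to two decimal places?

17.51 hours

Number of layers: 126 / 0.06 → 2100 (rounded up).
Hatch length per layer: 9330 / 0.11 → 84818.2 mm.
Laser time per layer: 84818.2 / 6420 → 13.2116 s.
Per-layer time = 13.2116 + 16.8, so 30.0116 s.
2100 layers × 30.0116 s/layer = 63024.36 s, i.e. 17.51 hours.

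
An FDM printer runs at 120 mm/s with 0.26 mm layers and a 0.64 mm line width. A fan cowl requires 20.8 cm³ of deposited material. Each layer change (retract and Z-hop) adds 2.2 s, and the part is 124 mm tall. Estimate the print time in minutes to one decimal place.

Line area = 0.26 × 0.64 = 0.1664 mm².
Path length: 20800 mm³ / 0.1664 mm² → 125000 mm.
Print-move time = 125000 / 120, so 1041.7 s.
Layer count = ceil(124 / 0.26) = 477.
Layer-change overhead: 477 × 2.2 → 1049.4 s.
Total = 1041.7 + 1049.4 = 2091.1 s = 34.9 minutes.

34.9 minutes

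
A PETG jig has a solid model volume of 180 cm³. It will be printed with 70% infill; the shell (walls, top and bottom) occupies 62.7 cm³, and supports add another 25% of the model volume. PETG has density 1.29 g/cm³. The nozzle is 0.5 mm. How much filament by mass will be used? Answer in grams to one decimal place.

244.9 g

Infill region = 180 − 62.7, so 117.3 cm³.
Infill volume = 0.70 × 117.3, so 82.11 cm³.
Support: 0.25 × 180 → 45 cm³.
Deposited volume = 62.7 + 82.11 + 45 = 189.81 cm³.
Mass: 189.81 × 1.29 → 244.8549 g.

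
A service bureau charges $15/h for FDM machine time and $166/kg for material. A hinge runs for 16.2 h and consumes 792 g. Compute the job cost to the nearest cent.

$374.47

Machine cost = 15 × 16.2 = $243.00.
Material cost = 166 × 792/1000 = $131.472.
Job cost: 243.00 + 131.472 = 374.472 ≈ $374.47.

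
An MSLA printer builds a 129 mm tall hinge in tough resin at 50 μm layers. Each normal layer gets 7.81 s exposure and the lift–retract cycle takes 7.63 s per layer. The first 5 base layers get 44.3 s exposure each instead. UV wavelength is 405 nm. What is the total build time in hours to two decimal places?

11.12 hours

Number of layers: 129 / 0.05 → 2580 (rounded up).
Bottom layers: 5 × (44.3 + 7.63) → 259.65 s.
Normal layers = 2575 × (7.81 + 7.63) = 39758 s.
Total = 259.65 + 39758 = 40017.65 s = 11.12 hours.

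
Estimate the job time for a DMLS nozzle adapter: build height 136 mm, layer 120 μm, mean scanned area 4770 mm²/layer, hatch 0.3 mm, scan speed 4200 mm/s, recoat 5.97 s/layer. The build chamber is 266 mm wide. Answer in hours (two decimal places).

3.07 hours

Number of layers: 136 / 0.12 → 1134 (rounded up).
Hatch length per layer: 4770 / 0.3 → 15900 mm.
Per-layer scan time: 15900 / 4200 → 3.7857 s.
Time per layer = 3.7857 + 5.97 = 9.7557 s.
Build time = 1134 × 9.7557 = 11062.9638 s = 3.07 hours.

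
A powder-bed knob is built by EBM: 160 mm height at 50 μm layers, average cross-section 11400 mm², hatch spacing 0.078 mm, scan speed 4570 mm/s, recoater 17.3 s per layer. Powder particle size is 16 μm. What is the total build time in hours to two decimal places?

Layer count = ceil(160 / 0.05) = 3200.
Per-layer scan distance = 11400 / 0.078 = 146153.8 mm.
Beam time per layer = 146153.8 / 4570 = 31.9811 s.
Per-layer time = 31.9811 + 17.3 = 49.2811 s.
3200 layers × 49.2811 s/layer = 157699.52 s, i.e. 43.81 hours.

43.81 hours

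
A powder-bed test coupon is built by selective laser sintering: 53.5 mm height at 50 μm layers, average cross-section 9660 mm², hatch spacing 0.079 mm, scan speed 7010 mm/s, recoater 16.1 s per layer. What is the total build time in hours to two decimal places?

Layer count = ceil(53.5 / 0.05) = 1070.
Per-layer scan distance: 9660 / 0.079 → 122278.5 mm.
Scan time per layer = 122278.5 / 7010 = 17.4434 s.
Per-layer time = 17.4434 + 16.1, so 33.5434 s.
Total: 1070 × 33.5434 s = 35891.438 s → 9.97 hours.

9.97 hours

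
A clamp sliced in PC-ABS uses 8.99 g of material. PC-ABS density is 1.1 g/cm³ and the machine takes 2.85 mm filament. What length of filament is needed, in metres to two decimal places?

Volume = 8.99 g / 1.1 g·cm⁻³ = 8.1727 cm³ = 8172.7 mm³.
Cross-section of 2.85 mm filament: π·(2.85/2)² = 6.3794 mm².
Length = 8172.7 / 6.3794 = 1281.11 mm = 1.28 m.

1.28 m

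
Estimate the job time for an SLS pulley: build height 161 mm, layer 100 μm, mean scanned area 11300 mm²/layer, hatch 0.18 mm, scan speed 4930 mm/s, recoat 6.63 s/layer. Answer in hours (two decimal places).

8.66 hours

Number of layers: 161 / 0.1 → 1610 (rounded up).
Scan path per layer: 11300 / 0.18 → 62777.8 mm.
Laser time per layer: 62777.8 / 4930 → 12.7338 s.
Layer cycle = 12.7338 + 6.63 = 19.3638 s.
1610 layers × 19.3638 s/layer = 31175.718 s, i.e. 8.66 hours.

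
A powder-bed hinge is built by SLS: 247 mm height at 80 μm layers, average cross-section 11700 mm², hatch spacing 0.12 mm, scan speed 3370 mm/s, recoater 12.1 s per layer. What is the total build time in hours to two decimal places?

35.20 hours

Number of layers: 247 / 0.08 → 3088 (rounded up).
Per-layer scan distance: 11700 / 0.12 → 97500 mm.
Laser time per layer = 97500 / 3370 = 28.9318 s.
Time per layer = 28.9318 + 12.1 = 41.0318 s.
3088 layers × 41.0318 s/layer = 126706.1984 s, i.e. 35.20 hours.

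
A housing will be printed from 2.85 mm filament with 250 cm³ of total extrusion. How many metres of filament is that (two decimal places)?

39.19 m

Filament cross-section = π × (2.85/2)² = 6.3794 mm².
L = 250000 mm³ / 6.3794 mm² = 39188.64 mm, i.e. 39.19 m.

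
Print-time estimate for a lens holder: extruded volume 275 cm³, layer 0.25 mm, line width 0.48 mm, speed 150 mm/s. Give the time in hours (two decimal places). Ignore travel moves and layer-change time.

Bead cross-section: 0.25 × 0.48 → 0.12 mm².
Toolpath length = 275 cm³ / 0.12 mm² = 275000 / 0.12 = 2291666.7 mm.
Time extruding = 2291666.7 / 150 = 15277.8 s.
15277.8 s = 4.24 hours.

4.24 hours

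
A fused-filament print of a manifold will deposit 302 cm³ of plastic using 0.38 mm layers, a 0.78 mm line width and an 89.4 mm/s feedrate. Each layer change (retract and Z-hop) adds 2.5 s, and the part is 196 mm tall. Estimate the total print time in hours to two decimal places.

3.52 hours

Extrusion cross-section = 0.38 × 0.78 = 0.2964 mm².
Toolpath length = 302 cm³ / 0.2964 mm² = 302000 / 0.2964 = 1018893.4 mm.
Extrusion time = 1018893.4 / 89.4, so 11397 s.
Layer count = ceil(196 / 0.38) = 516.
Non-print overhead = 516 × 2.5, so 1290 s.
Total = 11397 + 1290 = 12687 s = 3.52 hours.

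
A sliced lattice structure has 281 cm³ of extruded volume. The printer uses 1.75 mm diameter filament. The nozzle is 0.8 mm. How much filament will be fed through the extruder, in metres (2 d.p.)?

A = π r² = π × 0.875² = 2.4053 mm².
Length = 281 cm³ / 2.4053 mm² = 281000 / 2.4053 = 116825.34 mm = 116.83 m.

116.83 m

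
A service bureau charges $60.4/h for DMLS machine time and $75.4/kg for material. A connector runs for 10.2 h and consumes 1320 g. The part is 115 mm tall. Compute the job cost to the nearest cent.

$715.61

Time charge: 60.4 × 10.2 → $616.08.
Feedstock cost: 75.4 × 1320/1000 → $99.528.
Job cost: 616.08 + 99.528 = 715.608 ≈ $715.61.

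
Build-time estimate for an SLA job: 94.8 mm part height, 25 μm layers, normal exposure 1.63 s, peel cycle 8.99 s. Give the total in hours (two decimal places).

11.19 hours

Number of layers: 94.8 / 0.025 → 3792 (rounded up).
Per-layer time = 1.63 + 8.99 = 10.62 s.
Total = 3792 × 10.62 = 40271.04 s = 11.19 hours.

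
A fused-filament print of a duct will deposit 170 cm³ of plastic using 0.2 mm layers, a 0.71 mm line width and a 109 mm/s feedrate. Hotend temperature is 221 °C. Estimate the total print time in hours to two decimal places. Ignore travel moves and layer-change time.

3.05 hours

Extrusion cross-section: 0.2 × 0.71 → 0.142 mm².
Toolpath length = 170 cm³ / 0.142 mm² = 170000 / 0.142 = 1197183.1 mm.
Print-move time = 1197183.1 / 109 = 10983.3 s.
In the requested units: 10983.3 s = 3.05 hours.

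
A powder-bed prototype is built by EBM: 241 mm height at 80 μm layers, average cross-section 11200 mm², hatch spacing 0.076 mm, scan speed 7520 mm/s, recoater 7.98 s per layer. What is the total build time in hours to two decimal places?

23.08 hours

Layer count = ceil(241 / 0.08) = 3013.
Hatch length per layer = 11200 / 0.076, so 147368.4 mm.
Beam time per layer: 147368.4 / 7520 → 19.5969 s.
Per-layer time = 19.5969 + 7.98 = 27.5769 s.
3013 layers × 27.5769 s/layer = 83089.1997 s, i.e. 23.08 hours.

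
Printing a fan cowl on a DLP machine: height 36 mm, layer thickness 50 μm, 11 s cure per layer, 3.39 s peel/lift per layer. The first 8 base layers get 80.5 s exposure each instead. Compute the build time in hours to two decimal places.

3.03 hours

Layers = ⌈36/0.05⌉ = 720.
Base layers = 8 × (80.5 + 3.39) = 671.12 s.
Normal layers: 712 × (11 + 3.39) → 10245.68 s.
Sum: 671.12 + 10245.68 = 10916.8 s → 3.03 hours.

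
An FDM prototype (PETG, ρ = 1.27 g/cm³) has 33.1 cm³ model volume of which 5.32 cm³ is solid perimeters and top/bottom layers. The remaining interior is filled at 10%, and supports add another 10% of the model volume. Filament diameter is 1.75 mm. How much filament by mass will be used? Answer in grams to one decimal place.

Interior volume = 33.1 − 5.32, so 27.78 cm³.
Deposited infill = 0.10 × 27.78, so 2.778 cm³.
Support = 0.10 × 33.1 = 3.31 cm³.
Total extruded: 5.32 + 2.778 + 3.31 → 11.408 cm³.
Mass = 11.408 × 1.27, so 14.48816 g.

14.5 g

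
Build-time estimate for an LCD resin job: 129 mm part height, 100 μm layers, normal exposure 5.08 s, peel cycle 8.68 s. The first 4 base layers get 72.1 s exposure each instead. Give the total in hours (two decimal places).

5.01 hours

Layer count = ceil(129 / 0.1) = 1290.
Bottom layers: 4 × (72.1 + 8.68) → 323.12 s.
Remaining layers = 1286 × (5.08 + 8.68), so 17695.36 s.
Total = 323.12 + 17695.36 = 18018.48 s = 5.01 hours.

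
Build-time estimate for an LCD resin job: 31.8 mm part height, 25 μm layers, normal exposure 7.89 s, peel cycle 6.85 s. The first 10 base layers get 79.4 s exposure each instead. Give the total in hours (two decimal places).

Layers = ⌈31.8/0.025⌉ = 1272.
Burn-in layers = 10 × (79.4 + 6.85), so 862.5 s.
Regular layers = 1262 × (7.89 + 6.85), so 18601.88 s.
Total = 862.5 + 18601.88 = 19464.38 s = 5.41 hours.

5.41 hours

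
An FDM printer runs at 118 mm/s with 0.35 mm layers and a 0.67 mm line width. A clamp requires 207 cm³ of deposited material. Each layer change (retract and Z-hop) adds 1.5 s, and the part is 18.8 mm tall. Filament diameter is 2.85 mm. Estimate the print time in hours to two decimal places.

2.10 hours

Line area = 0.35 × 0.67, so 0.2345 mm².
Path length: 207000 mm³ / 0.2345 mm² → 882729.2 mm.
Print-move time = 882729.2 / 118 = 7480.8 s.
Layers = ⌈18.8/0.35⌉ = 54.
Non-print overhead = 54 × 1.5 = 81 s.
Total = 7480.8 + 81 = 7561.8 s = 2.10 hours.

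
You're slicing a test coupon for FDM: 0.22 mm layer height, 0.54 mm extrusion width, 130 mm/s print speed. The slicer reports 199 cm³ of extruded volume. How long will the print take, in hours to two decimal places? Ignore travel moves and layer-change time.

3.58 hours

Line area = 0.22 × 0.54 = 0.1188 mm².
Path length: 199000 mm³ / 0.1188 mm² → 1675084.2 mm.
Time extruding = 1675084.2 / 130 = 12885.3 s.
12885.3 s = 3.58 hours.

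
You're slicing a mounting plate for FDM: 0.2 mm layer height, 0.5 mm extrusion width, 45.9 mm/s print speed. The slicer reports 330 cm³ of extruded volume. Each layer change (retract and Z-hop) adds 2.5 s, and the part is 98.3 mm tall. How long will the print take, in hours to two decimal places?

Extrusion cross-section: 0.2 × 0.5 → 0.1 mm².
Toolpath length = 330 cm³ / 0.1 mm² = 330000 / 0.1 = 3300000 mm.
Extrusion time = 3300000 / 45.9 = 71895.4 s.
Number of layers: 98.3 / 0.2 → 492 (rounded up).
Non-print overhead: 492 × 2.5 → 1230 s.
Altogether 71895.4 + 1230 = 73125.4 s, i.e. 20.31 hours.

20.31 hours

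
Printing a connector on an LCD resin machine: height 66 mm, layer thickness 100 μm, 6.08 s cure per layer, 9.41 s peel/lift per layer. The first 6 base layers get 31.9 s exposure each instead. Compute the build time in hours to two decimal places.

2.88 hours

Layers = ⌈66/0.1⌉ = 660.
Base layers = 6 × (31.9 + 9.41), so 247.86 s.
Normal layers: 654 × (6.08 + 9.41) → 10130.46 s.
Total = 247.86 + 10130.46 = 10378.32 s = 2.88 hours.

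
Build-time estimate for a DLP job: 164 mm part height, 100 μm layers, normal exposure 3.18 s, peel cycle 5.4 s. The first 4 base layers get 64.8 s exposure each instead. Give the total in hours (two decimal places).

Number of layers: 164 / 0.1 → 1640 (rounded up).
Base layers: 4 × (64.8 + 5.4) → 280.8 s.
Remaining layers: 1636 × (3.18 + 5.4) → 14036.88 s.
Total = 280.8 + 14036.88 = 14317.68 s = 3.98 hours.

3.98 hours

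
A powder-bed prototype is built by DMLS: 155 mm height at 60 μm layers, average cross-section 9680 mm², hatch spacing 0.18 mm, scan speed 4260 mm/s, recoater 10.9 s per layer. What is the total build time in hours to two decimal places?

16.88 hours

Layer count = ceil(155 / 0.06) = 2584.
Scan path per layer: 9680 / 0.18 → 53777.8 mm.
Laser time per layer: 53777.8 / 4260 → 12.6239 s.
Time per layer = 12.6239 + 10.9, so 23.5239 s.
Build time = 2584 × 23.5239 = 60785.7576 s = 16.88 hours.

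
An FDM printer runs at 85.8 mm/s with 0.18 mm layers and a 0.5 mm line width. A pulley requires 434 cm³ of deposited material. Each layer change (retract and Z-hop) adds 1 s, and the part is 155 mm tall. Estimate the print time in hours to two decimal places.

Line area = 0.18 × 0.5 = 0.09 mm².
Toolpath length = 434 cm³ / 0.09 mm² = 434000 / 0.09 = 4822222.2 mm.
Extrusion time = 4822222.2 / 85.8 = 56203.1 s.
Layers = ⌈155/0.18⌉ = 862.
Z-hop total = 862 × 1 = 862 s.
Total = 56203.1 + 862 = 57065.1 s = 15.85 hours.

15.85 hours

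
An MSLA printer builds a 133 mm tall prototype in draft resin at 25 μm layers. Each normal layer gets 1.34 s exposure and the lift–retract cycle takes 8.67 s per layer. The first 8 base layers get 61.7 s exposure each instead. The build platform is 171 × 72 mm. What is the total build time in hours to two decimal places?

14.93 hours

Layers = ⌈133/0.025⌉ = 5320.
Burn-in layers = 8 × (61.7 + 8.67), so 562.96 s.
Remaining layers: 5312 × (1.34 + 8.67) → 53173.12 s.
Total = 562.96 + 53173.12 = 53736.08 s = 14.93 hours.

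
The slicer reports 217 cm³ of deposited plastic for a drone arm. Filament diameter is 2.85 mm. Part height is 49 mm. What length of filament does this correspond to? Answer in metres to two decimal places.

34.02 m

A = π r² = π × 1.425² = 6.3794 mm².
L = 217000 mm³ / 6.3794 mm² = 34015.74 mm, i.e. 34.02 m.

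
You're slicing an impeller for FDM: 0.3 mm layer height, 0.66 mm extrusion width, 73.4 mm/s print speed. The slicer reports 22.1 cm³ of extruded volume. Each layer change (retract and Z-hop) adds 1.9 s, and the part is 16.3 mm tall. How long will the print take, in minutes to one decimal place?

27.1 minutes

Line area = 0.3 × 0.66 = 0.198 mm².
Toolpath length = 22.1 cm³ / 0.198 mm² = 22100 / 0.198 = 111616.2 mm.
Print-move time: 111616.2 / 73.4 → 1520.7 s.
Layers = ⌈16.3/0.3⌉ = 55.
Layer-change overhead: 55 × 1.9 → 104.5 s.
Total = 1520.7 + 104.5 = 1625.2 s = 27.1 minutes.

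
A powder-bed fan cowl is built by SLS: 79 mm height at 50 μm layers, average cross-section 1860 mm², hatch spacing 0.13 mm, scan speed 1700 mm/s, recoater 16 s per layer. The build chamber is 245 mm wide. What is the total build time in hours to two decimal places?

10.72 hours

Layers = ⌈79/0.05⌉ = 1580.
Hatch length per layer = 1860 / 0.13 = 14307.7 mm.
Scan time per layer: 14307.7 / 1700 → 8.4163 s.
Time per layer = 8.4163 + 16, so 24.4163 s.
1580 layers × 24.4163 s/layer = 38577.754 s, i.e. 10.72 hours.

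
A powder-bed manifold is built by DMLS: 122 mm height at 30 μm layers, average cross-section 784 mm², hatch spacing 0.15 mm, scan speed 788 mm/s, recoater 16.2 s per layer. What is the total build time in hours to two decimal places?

Number of layers: 122 / 0.03 → 4067 (rounded up).
Scan path per layer = 784 / 0.15 = 5226.7 mm.
Laser time per layer = 5226.7 / 788, so 6.6329 s.
Time per layer = 6.6329 + 16.2 = 22.8329 s.
4067 layers × 22.8329 s/layer = 92861.4043 s, i.e. 25.79 hours.

25.79 hours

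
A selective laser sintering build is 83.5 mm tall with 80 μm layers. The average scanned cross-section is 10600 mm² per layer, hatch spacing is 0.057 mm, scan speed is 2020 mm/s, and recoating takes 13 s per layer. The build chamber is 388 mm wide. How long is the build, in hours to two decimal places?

30.47 hours

Layers = ⌈83.5/0.08⌉ = 1044.
Scan path per layer = 10600 / 0.057, so 185964.9 mm.
Laser time per layer = 185964.9 / 2020, so 92.0618 s.
Per-layer time = 92.0618 + 13, so 105.0618 s.
1044 layers × 105.0618 s/layer = 109684.5192 s, i.e. 30.47 hours.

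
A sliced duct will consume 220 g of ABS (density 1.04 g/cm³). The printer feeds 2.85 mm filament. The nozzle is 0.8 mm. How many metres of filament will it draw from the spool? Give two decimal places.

Volume = 220 g / 1.04 g·cm⁻³ = 211.5385 cm³ = 211538.5 mm³.
Cross-section of 2.85 mm filament: π·(2.85/2)² = 6.3794 mm².
L = V/A = 211538.5/6.3794 = 33159.62 mm → 33.16 m.

33.16 m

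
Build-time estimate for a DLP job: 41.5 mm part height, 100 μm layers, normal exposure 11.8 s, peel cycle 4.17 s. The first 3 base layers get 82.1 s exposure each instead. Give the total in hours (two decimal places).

1.90 hours

Number of layers: 41.5 / 0.1 → 415 (rounded up).
Bottom layers = 3 × (82.1 + 4.17) = 258.81 s.
Remaining layers = 412 × (11.8 + 4.17) = 6579.64 s.
Sum: 258.81 + 6579.64 = 6838.45 s → 1.90 hours.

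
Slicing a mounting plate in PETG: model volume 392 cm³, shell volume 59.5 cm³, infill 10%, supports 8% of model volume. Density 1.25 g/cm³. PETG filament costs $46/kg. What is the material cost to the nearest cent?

$7.14

Interior volume = 392 − 59.5, so 332.5 cm³.
Deposited infill = 0.10 × 332.5, so 33.25 cm³.
Support: 0.08 × 392 → 31.36 cm³.
Total printed volume: 59.5 + 33.25 + 31.36 → 124.11 cm³.
Mass: 124.11 × 1.25 → 155.1375 g.
At $46/kg: 155.1375/1000 × 46 = $7.14.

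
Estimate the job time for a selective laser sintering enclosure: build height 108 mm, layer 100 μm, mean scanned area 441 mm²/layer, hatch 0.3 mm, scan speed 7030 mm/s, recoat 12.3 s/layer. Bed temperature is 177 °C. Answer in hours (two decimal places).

Layers = ⌈108/0.1⌉ = 1080.
Per-layer scan distance = 441 / 0.3 = 1470 mm.
Per-layer scan time = 1470 / 7030 = 0.2091 s.
Time per layer: 0.2091 + 12.3 → 12.5091 s.
1080 layers × 12.5091 s/layer = 13509.828 s, i.e. 3.75 hours.

3.75 hours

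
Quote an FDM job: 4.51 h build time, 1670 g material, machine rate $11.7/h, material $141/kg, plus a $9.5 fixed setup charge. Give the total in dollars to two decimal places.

Machine cost: 11.7 × 4.51 → $52.767.
Material cost = 141 × 1670/1000 = $235.47.
Total = 52.767 + 235.47 + 9.5 = 297.737 ≈ $297.74.

$297.74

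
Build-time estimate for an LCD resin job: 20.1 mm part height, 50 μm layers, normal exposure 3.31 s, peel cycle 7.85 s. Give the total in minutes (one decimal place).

Number of layers: 20.1 / 0.05 → 402 (rounded up).
Each layer takes: 3.31 + 7.85 → 11.16 s.
Build time: 402 × 11.16 s = 4486.32 s, i.e. 74.8 minutes.

74.8 minutes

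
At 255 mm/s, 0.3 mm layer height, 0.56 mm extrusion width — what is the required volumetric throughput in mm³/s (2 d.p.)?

Extrusion cross-section = 0.3 × 0.56 = 0.168 mm².
Q = v·A = 255 × 0.168 = 42.84 mm³/s.

42.84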